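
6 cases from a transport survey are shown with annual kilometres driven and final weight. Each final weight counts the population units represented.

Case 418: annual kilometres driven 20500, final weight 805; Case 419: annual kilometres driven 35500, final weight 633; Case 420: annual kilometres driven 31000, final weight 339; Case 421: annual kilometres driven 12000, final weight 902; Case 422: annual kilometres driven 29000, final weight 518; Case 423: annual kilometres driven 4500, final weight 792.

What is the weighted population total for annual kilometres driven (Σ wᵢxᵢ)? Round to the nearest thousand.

Weighted total = 20500×805 + 35500×633 + 31000×339 + 12000×902 + 29000×518 + 4500×792
  = 16502500 + 22471500 + 10509000 + 10824000 + 15022000 + 3564000 = 78893000

78893000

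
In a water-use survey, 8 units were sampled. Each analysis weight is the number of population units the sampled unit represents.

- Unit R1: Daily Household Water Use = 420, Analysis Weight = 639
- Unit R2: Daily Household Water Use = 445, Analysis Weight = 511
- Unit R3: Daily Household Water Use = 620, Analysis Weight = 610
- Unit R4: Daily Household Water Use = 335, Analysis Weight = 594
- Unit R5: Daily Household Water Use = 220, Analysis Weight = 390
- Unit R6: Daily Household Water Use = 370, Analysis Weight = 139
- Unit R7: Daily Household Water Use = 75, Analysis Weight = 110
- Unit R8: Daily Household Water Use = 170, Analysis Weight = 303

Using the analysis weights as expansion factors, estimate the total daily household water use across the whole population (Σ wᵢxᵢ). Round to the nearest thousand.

1270000

Weighted total = 420×639 + 445×511 + 620×610 + 335×594 + 220×390 + 370×139 + 75×110 + 170×303
  = 268380 + 227395 + 378200 + 198990 + 85800 + 51430 + 8250 + 51510 = 1269955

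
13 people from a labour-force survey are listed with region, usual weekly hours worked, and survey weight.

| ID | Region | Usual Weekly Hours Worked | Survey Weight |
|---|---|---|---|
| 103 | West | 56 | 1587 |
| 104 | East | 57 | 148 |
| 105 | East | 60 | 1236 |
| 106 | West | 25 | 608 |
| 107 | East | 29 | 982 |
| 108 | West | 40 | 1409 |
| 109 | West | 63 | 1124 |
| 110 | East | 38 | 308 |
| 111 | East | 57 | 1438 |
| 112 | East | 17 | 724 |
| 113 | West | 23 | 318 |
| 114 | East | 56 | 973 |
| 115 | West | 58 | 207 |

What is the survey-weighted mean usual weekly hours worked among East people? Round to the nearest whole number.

East rows: 104, 105, 107, 110, 111, 112, 114
Weighted sum = 57×148 + 60×1236 + 29×982 + 38×308 + 57×1438 + 17×724 + 56×973
  = 8436 + 74160 + 28478 + 11704 + 81966 + 12308 + 54488 = 271540
Sum of weights = 148 + 1236 + 982 + 308 + 1438 + 724 + 973 = 5809
Weighted mean = 271540 / 5809 = 46.744706

47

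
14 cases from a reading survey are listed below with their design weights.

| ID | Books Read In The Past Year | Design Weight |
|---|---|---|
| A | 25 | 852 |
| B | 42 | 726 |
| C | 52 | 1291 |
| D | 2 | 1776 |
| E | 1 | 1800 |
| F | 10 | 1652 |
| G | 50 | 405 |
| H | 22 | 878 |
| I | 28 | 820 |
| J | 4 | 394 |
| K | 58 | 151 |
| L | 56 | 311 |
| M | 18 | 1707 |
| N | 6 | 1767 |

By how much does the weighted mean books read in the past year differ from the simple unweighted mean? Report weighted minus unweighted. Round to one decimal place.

Unweighted sum = 374
Unweighted mean = 374 / 14 = 26.714286
Weighted sum = 272400
Sum of weights = 14530
Weighted mean = 272400 / 14530 = 18.747419
Difference (weighted minus unweighted) = -7.9668666

-8.0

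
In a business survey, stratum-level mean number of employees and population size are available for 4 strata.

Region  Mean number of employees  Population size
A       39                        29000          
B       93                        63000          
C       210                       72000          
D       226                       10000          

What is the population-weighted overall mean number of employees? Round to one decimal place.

140.1

Σ Nₕ·x̄ₕ = 39×29000 + 93×63000 + 210×72000 + 226×10000
  = 1131000 + 5859000 + 15120000 + 2260000 = 24370000
Σ Nₕ = 29000 + 63000 + 72000 + 10000 = 174000
Overall mean = 24370000 / 174000 = 140.05747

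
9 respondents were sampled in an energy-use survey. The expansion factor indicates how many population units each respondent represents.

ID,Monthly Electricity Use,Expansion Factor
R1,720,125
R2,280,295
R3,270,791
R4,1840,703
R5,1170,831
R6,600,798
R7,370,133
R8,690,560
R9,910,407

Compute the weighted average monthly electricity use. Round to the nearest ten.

Weighted sum = 720×125 + 280×295 + 270×791 + 1840×703 + 1170×831 + 600×798 + 370×133 + 690×560 + 910×407
  = 90000 + 82600 + 213570 + 1293520 + 972270 + 478800 + 49210 + 386400 + 370370 = 3936740
Sum of weights = 125 + 295 + 791 + 703 + 831 + 798 + 133 + 560 + 407 = 4643
Weighted mean = 3936740 / 4643 = 847.88714

850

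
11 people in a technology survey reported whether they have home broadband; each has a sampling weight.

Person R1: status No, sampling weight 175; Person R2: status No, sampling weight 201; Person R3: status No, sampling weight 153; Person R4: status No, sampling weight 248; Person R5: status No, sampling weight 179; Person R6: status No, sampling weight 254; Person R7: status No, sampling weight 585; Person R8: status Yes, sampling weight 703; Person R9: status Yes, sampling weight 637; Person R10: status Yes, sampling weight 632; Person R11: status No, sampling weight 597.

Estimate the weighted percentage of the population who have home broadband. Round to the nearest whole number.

45

Sum of weights for 'Yes' = 703 + 637 + 632 = 1972
Total weight = 175 + 201 + 153 + 248 + 179 + 254 + 585 + 703 + 637 + 632 + 597 = 4364
Weighted proportion = 1972 / 4364 = 0.45187901 → 45.187901%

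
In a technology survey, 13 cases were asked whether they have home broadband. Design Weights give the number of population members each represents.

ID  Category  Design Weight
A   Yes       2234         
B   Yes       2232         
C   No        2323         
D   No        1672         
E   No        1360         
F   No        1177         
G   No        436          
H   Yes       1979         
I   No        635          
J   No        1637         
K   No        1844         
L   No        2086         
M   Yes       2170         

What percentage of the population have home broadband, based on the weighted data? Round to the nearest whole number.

Sum of weights for 'Yes' = 2234 + 2232 + 1979 + 2170 = 8615
Total weight = 21785
Weighted proportion = 8615 / 21785 = 0.39545559 → 39.545559%

40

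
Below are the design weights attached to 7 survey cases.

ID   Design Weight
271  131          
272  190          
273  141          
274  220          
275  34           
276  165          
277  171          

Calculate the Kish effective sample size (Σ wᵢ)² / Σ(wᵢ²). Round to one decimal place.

6.2

Σ wᵢ = 131 + 190 + 141 + 220 + 34 + 165 + 171 = 1052
Σ wᵢ² = 17161 + 36100 + 19881 + 48400 + 1156 + 27225 + 29241 = 179164
n_eff = 1052² / 179164 = 1106704 / 179164 = 6.1770445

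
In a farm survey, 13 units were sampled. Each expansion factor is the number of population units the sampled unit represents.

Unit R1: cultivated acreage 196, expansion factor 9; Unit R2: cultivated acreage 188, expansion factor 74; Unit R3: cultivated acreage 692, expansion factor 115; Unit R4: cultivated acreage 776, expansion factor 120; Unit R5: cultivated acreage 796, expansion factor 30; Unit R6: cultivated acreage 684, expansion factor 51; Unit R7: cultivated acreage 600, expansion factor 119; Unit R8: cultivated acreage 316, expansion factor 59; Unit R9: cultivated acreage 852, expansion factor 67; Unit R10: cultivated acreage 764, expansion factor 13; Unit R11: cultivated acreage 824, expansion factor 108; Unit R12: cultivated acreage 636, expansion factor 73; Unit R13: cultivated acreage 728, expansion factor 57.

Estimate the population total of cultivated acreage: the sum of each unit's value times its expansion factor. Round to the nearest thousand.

Weighted total = 581116

581000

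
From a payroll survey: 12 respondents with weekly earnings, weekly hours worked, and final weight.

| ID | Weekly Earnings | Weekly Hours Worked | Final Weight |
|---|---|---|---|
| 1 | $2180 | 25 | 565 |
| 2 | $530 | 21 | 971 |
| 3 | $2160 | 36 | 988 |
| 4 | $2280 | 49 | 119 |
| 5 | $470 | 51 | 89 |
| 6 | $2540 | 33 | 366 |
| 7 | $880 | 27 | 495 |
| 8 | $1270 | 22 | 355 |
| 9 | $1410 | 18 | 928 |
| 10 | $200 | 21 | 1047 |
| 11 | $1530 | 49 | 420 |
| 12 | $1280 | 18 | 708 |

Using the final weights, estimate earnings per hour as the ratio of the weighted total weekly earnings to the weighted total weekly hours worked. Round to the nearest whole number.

49

Σ wᵢ·y = 2180×565 + 530×971 + 2160×988 + 2280×119 + 470×89 + 2540×366 + 880×495 + 1270×355 + 1410×928 + 200×1047 + 1530×420 + 1280×708
  = 1231700 + 514630 + 2134080 + 271320 + 41830 + 929640 + 435600 + 450850 + 1308480 + 209400 + 642600 + 906240 = 9076370
Σ wᵢ·x = 25×565 + 21×971 + 36×988 + 49×119 + 51×89 + 33×366 + 27×495 + 22×355 + 18×928 + 21×1047 + 49×420 + 18×708
  = 14125 + 20391 + 35568 + 5831 + 4539 + 12078 + 13365 + 7810 + 16704 + 21987 + 20580 + 12744 = 185722
Ratio = 9076370 / 185722 = 48.870732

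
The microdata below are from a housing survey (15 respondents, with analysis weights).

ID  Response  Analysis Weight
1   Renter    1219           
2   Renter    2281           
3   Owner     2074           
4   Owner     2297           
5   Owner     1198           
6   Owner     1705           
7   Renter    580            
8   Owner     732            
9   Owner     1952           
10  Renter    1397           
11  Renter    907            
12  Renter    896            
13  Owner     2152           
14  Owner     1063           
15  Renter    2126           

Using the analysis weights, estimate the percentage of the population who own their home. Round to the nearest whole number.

Sum of weights for 'Owner' = 2074 + 2297 + 1198 + 1705 + 732 + 1952 + 2152 + 1063 = 13173
Total weight = 22579
Weighted proportion = 13173 / 22579 = 0.58341822 → 58.341822%

58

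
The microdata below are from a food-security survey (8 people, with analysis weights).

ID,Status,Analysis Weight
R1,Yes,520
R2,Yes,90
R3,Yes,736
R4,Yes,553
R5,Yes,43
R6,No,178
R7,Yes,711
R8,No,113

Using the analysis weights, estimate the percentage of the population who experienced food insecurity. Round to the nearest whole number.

Sum of weights for 'Yes' = 520 + 90 + 736 + 553 + 43 + 711 = 2653
Total weight = 520 + 90 + 736 + 553 + 43 + 178 + 711 + 113 = 2944
Weighted proportion = 2653 / 2944 = 0.90115489 → 90.115489%

90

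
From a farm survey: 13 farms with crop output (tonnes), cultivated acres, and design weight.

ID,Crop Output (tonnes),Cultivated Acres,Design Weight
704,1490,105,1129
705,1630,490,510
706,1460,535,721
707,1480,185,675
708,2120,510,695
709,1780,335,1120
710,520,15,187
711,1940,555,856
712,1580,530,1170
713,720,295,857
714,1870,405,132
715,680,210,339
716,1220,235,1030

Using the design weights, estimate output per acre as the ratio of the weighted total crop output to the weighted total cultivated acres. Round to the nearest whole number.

Σ wᵢ·y = 13989650
Σ wᵢ·x = 3326205
Ratio = 13989650 / 3326205 = 4.2058893

4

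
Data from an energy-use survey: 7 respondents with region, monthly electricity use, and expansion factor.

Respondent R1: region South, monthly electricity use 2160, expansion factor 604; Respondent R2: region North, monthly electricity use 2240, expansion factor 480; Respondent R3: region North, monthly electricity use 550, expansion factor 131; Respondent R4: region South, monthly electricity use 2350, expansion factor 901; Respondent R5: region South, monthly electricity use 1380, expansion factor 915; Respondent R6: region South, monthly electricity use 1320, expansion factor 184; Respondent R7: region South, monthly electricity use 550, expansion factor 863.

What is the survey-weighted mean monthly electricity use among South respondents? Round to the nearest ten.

South rows: R1, R4, R5, R6, R7
Weighted sum = 2160×604 + 2350×901 + 1380×915 + 1320×184 + 550×863
  = 1304640 + 2117350 + 1262700 + 242880 + 474650 = 5402220
Sum of weights = 3467
Weighted mean = 5402220 / 3467 = 1558.1829

1560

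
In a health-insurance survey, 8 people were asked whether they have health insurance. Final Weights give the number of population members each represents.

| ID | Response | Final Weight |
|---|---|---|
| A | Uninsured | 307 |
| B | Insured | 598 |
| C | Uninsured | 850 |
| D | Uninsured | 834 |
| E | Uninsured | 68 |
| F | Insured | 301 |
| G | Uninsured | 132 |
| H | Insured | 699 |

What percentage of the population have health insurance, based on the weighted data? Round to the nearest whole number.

42

Sum of weights for 'Insured' = 598 + 301 + 699 = 1598
Total weight = 307 + 598 + 850 + 834 + 68 + 301 + 132 + 699 = 3789
Weighted proportion = 1598 / 3789 = 0.42174716 → 42.174716%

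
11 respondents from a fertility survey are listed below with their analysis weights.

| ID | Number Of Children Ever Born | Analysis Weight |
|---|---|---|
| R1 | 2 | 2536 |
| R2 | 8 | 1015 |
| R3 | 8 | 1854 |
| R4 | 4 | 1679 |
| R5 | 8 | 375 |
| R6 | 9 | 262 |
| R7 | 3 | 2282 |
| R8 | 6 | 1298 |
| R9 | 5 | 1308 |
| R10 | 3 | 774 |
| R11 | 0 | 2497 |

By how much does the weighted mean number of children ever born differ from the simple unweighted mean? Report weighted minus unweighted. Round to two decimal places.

-1.09

Unweighted sum = 2 + 8 + 8 + 4 + 8 + 9 + 3 + 6 + 5 + 3 + 0 = 56
Unweighted mean = 56 / 11 = 5.0909091
Weighted sum = 2×2536 + 8×1015 + 8×1854 + 4×1679 + 8×375 + 9×262 + 3×2282 + 6×1298 + 5×1308 + 3×774 + 0×2497
  = 5072 + 8120 + 14832 + 6716 + 3000 + 2358 + 6846 + 7788 + 6540 + 2322 + 0 = 63594
Sum of weights = 15880
Weighted mean = 63594 / 15880 = 4.0046599
Difference (weighted minus unweighted) = -1.0862491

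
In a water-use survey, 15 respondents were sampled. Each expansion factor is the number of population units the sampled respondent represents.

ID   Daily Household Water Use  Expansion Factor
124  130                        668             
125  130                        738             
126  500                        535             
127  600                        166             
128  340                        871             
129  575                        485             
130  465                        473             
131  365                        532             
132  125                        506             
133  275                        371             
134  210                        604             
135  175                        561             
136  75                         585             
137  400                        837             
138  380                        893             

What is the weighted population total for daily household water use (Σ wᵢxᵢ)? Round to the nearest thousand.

Weighted total = 2647325

2647000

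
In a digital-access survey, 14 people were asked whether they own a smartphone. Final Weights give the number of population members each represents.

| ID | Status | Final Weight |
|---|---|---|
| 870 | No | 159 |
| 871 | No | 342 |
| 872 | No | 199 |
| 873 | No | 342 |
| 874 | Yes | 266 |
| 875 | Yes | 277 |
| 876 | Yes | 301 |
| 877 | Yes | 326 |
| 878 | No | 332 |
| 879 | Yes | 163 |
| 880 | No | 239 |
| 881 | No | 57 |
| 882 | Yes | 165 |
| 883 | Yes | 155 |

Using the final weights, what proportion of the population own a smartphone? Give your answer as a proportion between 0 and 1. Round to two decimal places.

0.50

Sum of weights for 'Yes' = 266 + 277 + 301 + 326 + 163 + 165 + 155 = 1653
Total weight = 3323
Weighted proportion = 1653 / 3323 = 0.49744207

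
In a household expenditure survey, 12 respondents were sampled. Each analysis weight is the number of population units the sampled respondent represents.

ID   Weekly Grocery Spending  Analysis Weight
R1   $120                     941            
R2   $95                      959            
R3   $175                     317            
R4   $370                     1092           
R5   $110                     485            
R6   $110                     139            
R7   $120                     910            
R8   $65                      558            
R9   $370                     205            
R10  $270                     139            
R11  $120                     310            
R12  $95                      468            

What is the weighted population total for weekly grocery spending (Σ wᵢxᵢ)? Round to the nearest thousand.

1073000

Weighted total = 1072690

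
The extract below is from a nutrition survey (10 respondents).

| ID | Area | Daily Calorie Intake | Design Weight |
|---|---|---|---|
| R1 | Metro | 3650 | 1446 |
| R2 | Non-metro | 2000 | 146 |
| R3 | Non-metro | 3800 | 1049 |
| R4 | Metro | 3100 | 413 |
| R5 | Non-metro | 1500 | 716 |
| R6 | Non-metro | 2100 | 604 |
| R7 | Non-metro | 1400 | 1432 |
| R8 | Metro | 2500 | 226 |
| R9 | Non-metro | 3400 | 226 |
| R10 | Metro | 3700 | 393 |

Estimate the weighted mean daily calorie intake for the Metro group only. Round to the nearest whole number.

Metro rows: R1, R4, R8, R10
Weighted sum = 3650×1446 + 3100×413 + 2500×226 + 3700×393
  = 8577300
Sum of weights = 1446 + 413 + 226 + 393 = 2478
Weighted mean = 8577300 / 2478 = 3461.3801

3461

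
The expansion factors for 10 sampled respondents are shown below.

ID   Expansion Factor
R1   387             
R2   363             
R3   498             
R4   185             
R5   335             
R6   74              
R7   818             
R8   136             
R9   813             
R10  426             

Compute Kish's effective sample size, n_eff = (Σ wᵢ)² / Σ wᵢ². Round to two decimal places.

Σ wᵢ = 387 + 363 + 498 + 185 + 335 + 74 + 818 + 136 + 813 + 426 = 4035
Σ wᵢ² = 149769 + 131769 + 248004 + 34225 + 112225 + 5476 + 669124 + 18496 + 660969 + 181476 = 2211533
n_eff = 4035² / 2211533 = 16281225 / 2211533 = 7.3619634

7.36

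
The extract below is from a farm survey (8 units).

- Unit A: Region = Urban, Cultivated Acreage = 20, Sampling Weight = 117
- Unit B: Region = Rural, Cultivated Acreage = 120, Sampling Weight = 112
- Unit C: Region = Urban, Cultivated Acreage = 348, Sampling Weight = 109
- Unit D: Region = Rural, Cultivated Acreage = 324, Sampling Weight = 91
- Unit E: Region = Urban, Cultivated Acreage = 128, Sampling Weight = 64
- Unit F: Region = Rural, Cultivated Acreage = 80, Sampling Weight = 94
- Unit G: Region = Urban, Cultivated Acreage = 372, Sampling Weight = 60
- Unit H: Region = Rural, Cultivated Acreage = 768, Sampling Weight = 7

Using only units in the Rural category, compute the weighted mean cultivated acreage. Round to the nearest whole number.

184

Rural rows: B, D, F, H
Weighted sum = 120×112 + 324×91 + 80×94 + 768×7
  = 55820
Sum of weights = 112 + 91 + 94 + 7 = 304
Weighted mean = 55820 / 304 = 183.61842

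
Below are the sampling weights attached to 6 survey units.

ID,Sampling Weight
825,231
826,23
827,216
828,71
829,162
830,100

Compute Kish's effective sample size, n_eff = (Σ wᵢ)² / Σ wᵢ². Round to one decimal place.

4.5

Σ wᵢ = 231 + 23 + 216 + 71 + 162 + 100 = 803
Σ wᵢ² = 53361 + 529 + 46656 + 5041 + 26244 + 10000 = 141831
n_eff = 803² / 141831 = 644809 / 141831 = 4.5463192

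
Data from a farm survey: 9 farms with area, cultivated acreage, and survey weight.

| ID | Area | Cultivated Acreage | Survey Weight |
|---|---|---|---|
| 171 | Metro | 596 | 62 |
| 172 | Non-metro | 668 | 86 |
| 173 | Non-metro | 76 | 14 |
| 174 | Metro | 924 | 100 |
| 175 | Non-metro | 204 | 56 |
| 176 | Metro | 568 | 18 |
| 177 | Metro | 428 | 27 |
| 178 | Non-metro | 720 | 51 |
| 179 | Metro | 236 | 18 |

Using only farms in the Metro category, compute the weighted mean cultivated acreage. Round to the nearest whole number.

691

Metro rows: 171, 174, 176, 177, 179
Weighted sum = 155380
Sum of weights = 62 + 100 + 18 + 27 + 18 = 225
Weighted mean = 155380 / 225 = 690.57778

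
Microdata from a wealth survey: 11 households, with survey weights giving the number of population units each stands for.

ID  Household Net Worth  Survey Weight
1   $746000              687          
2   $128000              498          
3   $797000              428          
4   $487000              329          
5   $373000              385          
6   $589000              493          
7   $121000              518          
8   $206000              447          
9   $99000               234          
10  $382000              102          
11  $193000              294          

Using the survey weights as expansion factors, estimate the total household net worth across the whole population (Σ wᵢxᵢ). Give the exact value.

1785199000

Weighted total = 1785199000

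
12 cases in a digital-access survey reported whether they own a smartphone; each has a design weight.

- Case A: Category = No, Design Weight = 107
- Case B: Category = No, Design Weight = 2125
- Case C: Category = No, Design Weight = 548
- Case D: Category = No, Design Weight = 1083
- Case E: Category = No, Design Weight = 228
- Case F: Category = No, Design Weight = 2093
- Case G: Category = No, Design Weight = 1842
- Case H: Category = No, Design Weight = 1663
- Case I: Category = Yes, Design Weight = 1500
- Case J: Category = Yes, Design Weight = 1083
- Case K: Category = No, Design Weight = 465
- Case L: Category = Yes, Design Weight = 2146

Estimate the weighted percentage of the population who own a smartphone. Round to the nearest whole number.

32

Sum of weights for 'Yes' = 1500 + 1083 + 2146 = 4729
Total weight = 107 + 2125 + 548 + 1083 + 228 + 2093 + 1842 + 1663 + 1500 + 1083 + 465 + 2146 = 14883
Weighted proportion = 4729 / 14883 = 0.31774508 → 31.774508%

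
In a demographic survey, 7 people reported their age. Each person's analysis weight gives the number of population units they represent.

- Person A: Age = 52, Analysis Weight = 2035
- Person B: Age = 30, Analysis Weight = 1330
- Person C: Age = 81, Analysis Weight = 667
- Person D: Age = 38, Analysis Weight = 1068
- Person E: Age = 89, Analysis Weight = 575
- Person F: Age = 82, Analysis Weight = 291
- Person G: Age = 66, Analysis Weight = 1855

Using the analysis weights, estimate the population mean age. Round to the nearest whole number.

Weighted sum = 52×2035 + 30×1330 + 81×667 + 38×1068 + 89×575 + 82×291 + 66×1855
  = 105820 + 39900 + 54027 + 40584 + 51175 + 23862 + 122430 = 437798
Sum of weights = 2035 + 1330 + 667 + 1068 + 575 + 291 + 1855 = 7821
Weighted mean = 437798 / 7821 = 55.977241

56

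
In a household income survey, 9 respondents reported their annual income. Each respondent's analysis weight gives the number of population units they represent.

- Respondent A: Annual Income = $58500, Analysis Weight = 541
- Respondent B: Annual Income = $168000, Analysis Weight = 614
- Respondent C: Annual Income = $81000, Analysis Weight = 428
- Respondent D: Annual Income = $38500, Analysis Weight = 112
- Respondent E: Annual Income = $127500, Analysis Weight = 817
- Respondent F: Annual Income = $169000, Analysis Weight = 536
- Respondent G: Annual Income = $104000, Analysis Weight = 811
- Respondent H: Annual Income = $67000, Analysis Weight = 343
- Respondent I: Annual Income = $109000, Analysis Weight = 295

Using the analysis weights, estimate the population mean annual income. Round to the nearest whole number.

Weighted sum = 58500×541 + 168000×614 + 81000×428 + 38500×112 + 127500×817 + 169000×536 + 104000×811 + 67000×343 + 109000×295
  = 31648500 + 103152000 + 34668000 + 4312000 + 104167500 + 90584000 + 84344000 + 22981000 + 32155000 = 508012000
Sum of weights = 541 + 614 + 428 + 112 + 817 + 536 + 811 + 343 + 295 = 4497
Weighted mean = 508012000 / 4497 = 112966.87

112967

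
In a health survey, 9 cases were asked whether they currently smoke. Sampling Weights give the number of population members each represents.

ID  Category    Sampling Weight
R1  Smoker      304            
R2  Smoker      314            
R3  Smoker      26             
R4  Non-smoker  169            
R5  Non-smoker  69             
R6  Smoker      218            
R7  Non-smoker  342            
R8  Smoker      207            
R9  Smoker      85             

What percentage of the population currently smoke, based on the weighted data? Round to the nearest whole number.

67

Sum of weights for 'Smoker' = 304 + 314 + 26 + 218 + 207 + 85 = 1154
Total weight = 304 + 314 + 26 + 169 + 69 + 218 + 342 + 207 + 85 = 1734
Weighted proportion = 1154 / 1734 = 0.66551326 → 66.551326%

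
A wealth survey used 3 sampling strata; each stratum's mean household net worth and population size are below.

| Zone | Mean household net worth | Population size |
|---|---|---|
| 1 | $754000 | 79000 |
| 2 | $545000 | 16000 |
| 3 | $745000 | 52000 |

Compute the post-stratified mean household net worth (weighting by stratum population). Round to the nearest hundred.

Σ Nₕ·x̄ₕ = 754000×79000 + 545000×16000 + 745000×52000
  = 107026000000
Σ Nₕ = 147000
Overall mean = 107026000000 / 147000 = 728068.03

728100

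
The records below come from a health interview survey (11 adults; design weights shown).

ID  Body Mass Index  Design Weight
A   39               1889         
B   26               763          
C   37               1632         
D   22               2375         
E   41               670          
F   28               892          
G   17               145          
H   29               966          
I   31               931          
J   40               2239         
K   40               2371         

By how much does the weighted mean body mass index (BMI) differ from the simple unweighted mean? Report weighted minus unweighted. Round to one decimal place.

Unweighted sum = 39 + 26 + 37 + 22 + 41 + 28 + 17 + 29 + 31 + 40 + 40 = 350
Unweighted mean = 350 / 11 = 31.818182
Weighted sum = 39×1889 + 26×763 + 37×1632 + 22×2375 + 41×670 + 28×892 + 17×145 + 29×966 + 31×931 + 40×2239 + 40×2371
  = 73671 + 19838 + 60384 + 52250 + 27470 + 24976 + 2465 + 28014 + 28861 + 89560 + 94840 = 502329
Sum of weights = 1889 + 763 + 1632 + 2375 + 670 + 892 + 145 + 966 + 931 + 2239 + 2371 = 14873
Weighted mean = 502329 / 14873 = 33.774558
Difference (weighted minus unweighted) = 1.9563761

2.0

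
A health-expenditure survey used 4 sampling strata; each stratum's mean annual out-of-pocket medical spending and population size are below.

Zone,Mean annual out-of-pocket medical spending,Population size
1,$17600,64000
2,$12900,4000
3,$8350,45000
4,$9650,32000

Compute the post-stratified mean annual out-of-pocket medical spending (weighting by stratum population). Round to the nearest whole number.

12845

Σ Nₕ·x̄ₕ = 17600×64000 + 12900×4000 + 8350×45000 + 9650×32000
  = 1126400000 + 51600000 + 375750000 + 308800000 = 1862550000
Σ Nₕ = 64000 + 4000 + 45000 + 32000 = 145000
Overall mean = 1862550000 / 145000 = 12845.172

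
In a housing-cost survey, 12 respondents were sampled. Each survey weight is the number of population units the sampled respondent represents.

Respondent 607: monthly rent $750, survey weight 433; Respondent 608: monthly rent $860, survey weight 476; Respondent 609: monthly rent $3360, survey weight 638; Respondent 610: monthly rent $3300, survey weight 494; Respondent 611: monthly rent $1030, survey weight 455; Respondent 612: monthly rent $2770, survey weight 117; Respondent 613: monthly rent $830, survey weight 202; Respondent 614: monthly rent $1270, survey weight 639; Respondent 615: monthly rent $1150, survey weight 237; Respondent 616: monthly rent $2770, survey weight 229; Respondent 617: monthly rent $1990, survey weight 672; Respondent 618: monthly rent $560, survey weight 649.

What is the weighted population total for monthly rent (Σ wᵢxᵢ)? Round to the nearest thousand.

8888000

Weighted total = 750×433 + 860×476 + 3360×638 + 3300×494 + 1030×455 + 2770×117 + 830×202 + 1270×639 + 1150×237 + 2770×229 + 1990×672 + 560×649
  = 324750 + 409360 + 2143680 + 1630200 + 468650 + 324090 + 167660 + 811530 + 272550 + 634330 + 1337280 + 363440 = 8887520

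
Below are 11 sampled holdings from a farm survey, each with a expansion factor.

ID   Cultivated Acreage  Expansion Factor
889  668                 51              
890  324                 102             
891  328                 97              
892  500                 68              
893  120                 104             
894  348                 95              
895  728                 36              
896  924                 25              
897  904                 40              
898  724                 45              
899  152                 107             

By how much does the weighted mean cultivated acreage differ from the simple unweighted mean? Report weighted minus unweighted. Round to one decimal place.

-113.8

Unweighted sum = 668 + 324 + 328 + 500 + 120 + 348 + 728 + 924 + 904 + 724 + 152 = 5720
Unweighted mean = 5720 / 11 = 520
Weighted sum = 668×51 + 324×102 + 328×97 + 500×68 + 120×104 + 348×95 + 728×36 + 924×25 + 904×40 + 724×45 + 152×107
  = 312784
Sum of weights = 51 + 102 + 97 + 68 + 104 + 95 + 36 + 25 + 40 + 45 + 107 = 770
Weighted mean = 312784 / 770 = 406.21299
Difference (weighted minus unweighted) = -113.78701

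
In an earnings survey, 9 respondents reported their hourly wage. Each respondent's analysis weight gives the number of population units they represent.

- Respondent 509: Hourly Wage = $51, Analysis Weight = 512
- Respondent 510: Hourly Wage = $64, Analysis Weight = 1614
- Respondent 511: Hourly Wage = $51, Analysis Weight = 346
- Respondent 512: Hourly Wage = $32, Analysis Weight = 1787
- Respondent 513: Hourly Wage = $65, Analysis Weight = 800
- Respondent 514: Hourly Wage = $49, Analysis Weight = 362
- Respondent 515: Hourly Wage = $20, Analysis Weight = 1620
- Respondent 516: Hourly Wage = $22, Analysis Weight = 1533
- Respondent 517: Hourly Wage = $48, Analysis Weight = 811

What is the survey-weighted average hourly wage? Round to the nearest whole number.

40

Weighted sum = 51×512 + 64×1614 + 51×346 + 32×1787 + 65×800 + 49×362 + 20×1620 + 22×1533 + 48×811
  = 26112 + 103296 + 17646 + 57184 + 52000 + 17738 + 32400 + 33726 + 38928 = 379030
Sum of weights = 512 + 1614 + 346 + 1787 + 800 + 362 + 1620 + 1533 + 811 = 9385
Weighted mean = 379030 / 9385 = 40.386787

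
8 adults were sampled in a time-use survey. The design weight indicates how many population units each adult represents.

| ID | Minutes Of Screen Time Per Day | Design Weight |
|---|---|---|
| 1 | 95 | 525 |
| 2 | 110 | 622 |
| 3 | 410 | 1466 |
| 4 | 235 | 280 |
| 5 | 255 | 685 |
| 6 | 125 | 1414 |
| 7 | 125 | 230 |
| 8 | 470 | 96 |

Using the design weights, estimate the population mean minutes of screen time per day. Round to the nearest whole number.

228

Weighted sum = 95×525 + 110×622 + 410×1466 + 235×280 + 255×685 + 125×1414 + 125×230 + 470×96
  = 1210450
Sum of weights = 5318
Weighted mean = 1210450 / 5318 = 227.61376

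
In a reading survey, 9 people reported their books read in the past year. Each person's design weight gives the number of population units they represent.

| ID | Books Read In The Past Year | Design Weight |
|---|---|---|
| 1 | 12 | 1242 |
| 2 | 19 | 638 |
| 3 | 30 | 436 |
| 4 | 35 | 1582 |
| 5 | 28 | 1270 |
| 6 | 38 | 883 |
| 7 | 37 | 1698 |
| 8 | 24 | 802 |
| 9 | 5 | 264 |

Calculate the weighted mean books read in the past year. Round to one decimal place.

Weighted sum = 12×1242 + 19×638 + 30×436 + 35×1582 + 28×1270 + 38×883 + 37×1698 + 24×802 + 5×264
  = 247984
Sum of weights = 1242 + 638 + 436 + 1582 + 1270 + 883 + 1698 + 802 + 264 = 8815
Weighted mean = 247984 / 8815 = 28.132048

28.1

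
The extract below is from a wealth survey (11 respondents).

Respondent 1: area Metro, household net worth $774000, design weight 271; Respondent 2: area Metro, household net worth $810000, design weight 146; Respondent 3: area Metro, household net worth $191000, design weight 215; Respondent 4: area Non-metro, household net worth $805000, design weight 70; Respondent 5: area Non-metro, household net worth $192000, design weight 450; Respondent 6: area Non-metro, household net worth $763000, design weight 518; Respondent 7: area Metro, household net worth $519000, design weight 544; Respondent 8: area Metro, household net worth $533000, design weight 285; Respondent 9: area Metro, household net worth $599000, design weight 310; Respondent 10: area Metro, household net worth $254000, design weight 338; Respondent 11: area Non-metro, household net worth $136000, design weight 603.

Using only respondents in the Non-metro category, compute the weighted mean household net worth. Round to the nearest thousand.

Non-metro rows: 4, 5, 6, 11
Weighted sum = 619992000
Sum of weights = 70 + 450 + 518 + 603 = 1641
Weighted mean = 619992000 / 1641 = 377813.53

378000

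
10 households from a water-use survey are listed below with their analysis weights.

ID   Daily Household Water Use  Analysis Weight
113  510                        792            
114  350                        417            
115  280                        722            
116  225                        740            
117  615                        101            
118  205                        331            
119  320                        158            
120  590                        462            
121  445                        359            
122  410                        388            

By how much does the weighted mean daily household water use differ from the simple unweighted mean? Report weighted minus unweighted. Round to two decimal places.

-16.82

Unweighted sum = 3950
Unweighted mean = 3950 / 10 = 395
Weighted sum = 1690475
Sum of weights = 792 + 417 + 722 + 740 + 101 + 331 + 158 + 462 + 359 + 388 = 4470
Weighted mean = 1690475 / 4470 = 378.18233
Difference (weighted minus unweighted) = -16.817673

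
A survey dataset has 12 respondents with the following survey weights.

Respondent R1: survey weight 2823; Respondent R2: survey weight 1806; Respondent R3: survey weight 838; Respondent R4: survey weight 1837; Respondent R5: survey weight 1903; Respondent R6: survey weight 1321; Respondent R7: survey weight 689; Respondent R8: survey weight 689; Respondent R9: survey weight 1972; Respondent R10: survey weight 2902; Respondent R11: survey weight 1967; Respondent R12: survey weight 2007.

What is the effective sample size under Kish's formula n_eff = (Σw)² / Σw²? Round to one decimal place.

10.3

Σ wᵢ = 20754
Σ wᵢ² = 41831196
n_eff = 20754² / 41831196 = 430728516 / 41831196 = 10.296825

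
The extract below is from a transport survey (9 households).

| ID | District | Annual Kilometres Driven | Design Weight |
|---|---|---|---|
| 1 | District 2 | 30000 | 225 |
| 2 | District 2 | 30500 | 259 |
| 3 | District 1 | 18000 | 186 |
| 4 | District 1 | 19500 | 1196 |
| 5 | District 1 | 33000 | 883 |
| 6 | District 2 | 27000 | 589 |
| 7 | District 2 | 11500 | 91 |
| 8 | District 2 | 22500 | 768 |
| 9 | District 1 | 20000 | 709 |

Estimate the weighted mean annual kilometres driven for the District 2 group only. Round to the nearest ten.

District 2 rows: 1, 2, 6, 7, 8
Weighted sum = 30000×225 + 30500×259 + 27000×589 + 11500×91 + 22500×768
  = 6750000 + 7899500 + 15903000 + 1046500 + 17280000 = 48879000
Sum of weights = 225 + 259 + 589 + 91 + 768 = 1932
Weighted mean = 48879000 / 1932 = 25299.689

25300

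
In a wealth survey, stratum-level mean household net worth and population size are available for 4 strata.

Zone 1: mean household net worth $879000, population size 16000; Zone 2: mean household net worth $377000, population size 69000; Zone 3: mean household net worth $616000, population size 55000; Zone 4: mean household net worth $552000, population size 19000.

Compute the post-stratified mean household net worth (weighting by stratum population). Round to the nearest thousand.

Σ Nₕ·x̄ₕ = 84445000000
Σ Nₕ = 16000 + 69000 + 55000 + 19000 = 159000
Overall mean = 84445000000 / 159000 = 531100.63

531000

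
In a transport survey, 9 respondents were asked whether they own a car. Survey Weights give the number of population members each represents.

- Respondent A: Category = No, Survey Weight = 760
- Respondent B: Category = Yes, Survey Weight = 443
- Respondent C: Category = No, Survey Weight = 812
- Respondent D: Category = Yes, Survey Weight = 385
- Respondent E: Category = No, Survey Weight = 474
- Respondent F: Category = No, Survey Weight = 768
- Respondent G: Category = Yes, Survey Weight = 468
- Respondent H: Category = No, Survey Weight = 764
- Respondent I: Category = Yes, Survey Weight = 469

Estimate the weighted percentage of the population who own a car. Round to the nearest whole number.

33

Sum of weights for 'Yes' = 443 + 385 + 468 + 469 = 1765
Total weight = 760 + 443 + 812 + 385 + 474 + 768 + 468 + 764 + 469 = 5343
Weighted proportion = 1765 / 5343 = 0.33033876 → 33.033876%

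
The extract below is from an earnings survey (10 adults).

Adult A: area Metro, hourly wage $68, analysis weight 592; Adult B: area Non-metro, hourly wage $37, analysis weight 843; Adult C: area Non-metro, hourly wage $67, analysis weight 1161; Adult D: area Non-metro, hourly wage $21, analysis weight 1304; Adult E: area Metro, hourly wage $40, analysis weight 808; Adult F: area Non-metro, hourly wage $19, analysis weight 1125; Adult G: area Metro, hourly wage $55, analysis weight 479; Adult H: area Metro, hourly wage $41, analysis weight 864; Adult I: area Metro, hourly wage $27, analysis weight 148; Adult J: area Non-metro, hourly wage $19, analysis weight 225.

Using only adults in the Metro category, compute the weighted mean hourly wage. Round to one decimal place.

47.9

Metro rows: A, E, G, H, I
Weighted sum = 68×592 + 40×808 + 55×479 + 41×864 + 27×148
  = 40256 + 32320 + 26345 + 35424 + 3996 = 138341
Sum of weights = 592 + 808 + 479 + 864 + 148 = 2891
Weighted mean = 138341 / 2891 = 47.8523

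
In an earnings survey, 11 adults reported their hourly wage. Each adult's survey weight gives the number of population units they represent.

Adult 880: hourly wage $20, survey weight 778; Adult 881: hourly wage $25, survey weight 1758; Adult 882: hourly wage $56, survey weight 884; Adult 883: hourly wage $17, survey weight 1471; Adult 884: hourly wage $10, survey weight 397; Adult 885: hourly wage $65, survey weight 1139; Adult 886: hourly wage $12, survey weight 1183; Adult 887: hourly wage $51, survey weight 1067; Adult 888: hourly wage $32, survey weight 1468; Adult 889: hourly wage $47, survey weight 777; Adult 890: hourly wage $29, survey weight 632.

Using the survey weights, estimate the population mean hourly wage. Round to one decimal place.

Weighted sum = 20×778 + 25×1758 + 56×884 + 17×1471 + 10×397 + 65×1139 + 12×1183 + 51×1067 + 32×1468 + 47×777 + 29×632
  = 15560 + 43950 + 49504 + 25007 + 3970 + 74035 + 14196 + 54417 + 46976 + 36519 + 18328 = 382462
Sum of weights = 11554
Weighted mean = 382462 / 11554 = 33.102129

33.1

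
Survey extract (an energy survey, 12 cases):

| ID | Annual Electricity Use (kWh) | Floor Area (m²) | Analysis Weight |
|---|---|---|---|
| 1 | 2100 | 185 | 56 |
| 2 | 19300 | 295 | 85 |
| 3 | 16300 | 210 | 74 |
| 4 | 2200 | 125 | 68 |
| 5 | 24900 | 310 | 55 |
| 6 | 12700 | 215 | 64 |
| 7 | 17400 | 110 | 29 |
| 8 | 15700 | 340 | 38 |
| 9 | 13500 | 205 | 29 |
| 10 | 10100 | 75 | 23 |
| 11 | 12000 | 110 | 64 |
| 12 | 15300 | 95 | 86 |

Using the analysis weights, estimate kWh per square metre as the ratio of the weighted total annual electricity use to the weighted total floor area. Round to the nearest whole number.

70

Σ wᵢ·y = 2100×56 + 19300×85 + 16300×74 + 2200×68 + 24900×55 + 12700×64 + 17400×29 + 15700×38 + 13500×29 + 10100×23 + 12000×64 + 15300×86
  = 117600 + 1640500 + 1206200 + 149600 + 1369500 + 812800 + 504600 + 596600 + 391500 + 232300 + 768000 + 1315800 = 9105000
Σ wᵢ·x = 185×56 + 295×85 + 210×74 + 125×68 + 310×55 + 215×64 + 110×29 + 340×38 + 205×29 + 75×23 + 110×64 + 95×86
  = 129275
Ratio = 9105000 / 129275 = 70.431251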